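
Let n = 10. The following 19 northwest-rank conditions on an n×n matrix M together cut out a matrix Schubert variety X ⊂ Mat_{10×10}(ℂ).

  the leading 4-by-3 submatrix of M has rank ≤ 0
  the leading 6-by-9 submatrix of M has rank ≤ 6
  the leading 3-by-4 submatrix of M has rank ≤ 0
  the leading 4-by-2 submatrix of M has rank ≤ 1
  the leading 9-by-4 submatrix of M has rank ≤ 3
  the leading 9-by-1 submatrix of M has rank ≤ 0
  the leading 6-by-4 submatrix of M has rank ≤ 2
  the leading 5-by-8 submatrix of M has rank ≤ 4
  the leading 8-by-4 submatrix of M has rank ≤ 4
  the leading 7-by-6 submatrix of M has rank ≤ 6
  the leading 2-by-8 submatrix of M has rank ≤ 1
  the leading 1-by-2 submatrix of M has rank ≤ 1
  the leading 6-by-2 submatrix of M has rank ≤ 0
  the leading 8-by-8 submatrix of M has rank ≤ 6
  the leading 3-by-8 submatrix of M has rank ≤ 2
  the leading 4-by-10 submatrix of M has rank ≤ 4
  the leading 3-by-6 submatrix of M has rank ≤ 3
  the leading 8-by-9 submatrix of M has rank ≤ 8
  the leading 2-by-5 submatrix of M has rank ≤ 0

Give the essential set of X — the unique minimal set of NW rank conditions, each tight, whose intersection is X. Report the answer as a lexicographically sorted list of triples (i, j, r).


Computing R[i][j] = min implied NW-rank bound (n=10, 19 conditions):

  row 1: 0  0  0  0  0  1  1  1  1  1
  row 2: 0  0  0  0  0  1  1  1  2  2
  row 3: 0  0  0  0  1  2  2  2  3  3
  row 4: 0  0  0  1  2  3  3  3  4  4
  row 5: 0  0  1  2  3  4  4  4  5  5
  row 6: 0  0  1  2  3  4  5  5  6  6
  row 7: 0  1  2  3  4  5  6  6  7  7
  row 8: 0  1  2  3  4  5  6  6  7  8
  row 9: 0  1  2  3  4  5  6  7  8  9
  row 10: 1  2  3  4  5  6  7  8  9  10

second differences of R give the permutation w = (6, 9, 5, 4, 3, 7, 2, 10, 8, 1).

ℓ(w)=27; the 7 essential cells (i,j,r):

[(2, 5, 0), (2, 8, 1), (3, 4, 0), (4, 3, 0), (6, 2, 0), (8, 8, 6), (9, 1, 0)]


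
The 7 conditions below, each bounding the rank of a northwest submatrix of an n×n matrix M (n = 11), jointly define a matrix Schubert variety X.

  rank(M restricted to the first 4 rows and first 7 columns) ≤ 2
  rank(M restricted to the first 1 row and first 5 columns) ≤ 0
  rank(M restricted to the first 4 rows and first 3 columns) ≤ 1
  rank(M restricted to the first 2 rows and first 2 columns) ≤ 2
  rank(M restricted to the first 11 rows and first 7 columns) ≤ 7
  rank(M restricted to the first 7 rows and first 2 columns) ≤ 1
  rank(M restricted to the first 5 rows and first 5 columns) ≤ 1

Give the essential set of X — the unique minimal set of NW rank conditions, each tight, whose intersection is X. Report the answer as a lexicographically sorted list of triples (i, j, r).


Reconstructing r_w from the 7 given conditions:

  0 0 0 0 0 1 1 1 1 1 1
  1 1 1 1 1 2 2 2 2 2 2
  1 1 1 1 1 2 2 3 3 3 3
  1 1 1 1 1 2 2 3 4 4 4
  1 1 1 1 1 2 3 4 5 5 5
  1 1 2 2 2 3 4 5 6 6 6
  1 1 2 3 3 4 5 6 7 7 7
  1 2 3 4 4 5 6 7 8 8 8
  1 2 3 4 5 6 7 8 9 9 9
  1 2 3 4 5 6 7 8 9 10 10
  1 2 3 4 5 6 7 8 9 10 11

giving w = (6, 1, 8, 9, 7, 3, 4, 2, 5, 10, 11) via Δ²R.

Fulton essential set (4 of the 21 Rothe cells):

[(1, 5, 0), (4, 7, 2), (5, 5, 1), (7, 2, 1)]


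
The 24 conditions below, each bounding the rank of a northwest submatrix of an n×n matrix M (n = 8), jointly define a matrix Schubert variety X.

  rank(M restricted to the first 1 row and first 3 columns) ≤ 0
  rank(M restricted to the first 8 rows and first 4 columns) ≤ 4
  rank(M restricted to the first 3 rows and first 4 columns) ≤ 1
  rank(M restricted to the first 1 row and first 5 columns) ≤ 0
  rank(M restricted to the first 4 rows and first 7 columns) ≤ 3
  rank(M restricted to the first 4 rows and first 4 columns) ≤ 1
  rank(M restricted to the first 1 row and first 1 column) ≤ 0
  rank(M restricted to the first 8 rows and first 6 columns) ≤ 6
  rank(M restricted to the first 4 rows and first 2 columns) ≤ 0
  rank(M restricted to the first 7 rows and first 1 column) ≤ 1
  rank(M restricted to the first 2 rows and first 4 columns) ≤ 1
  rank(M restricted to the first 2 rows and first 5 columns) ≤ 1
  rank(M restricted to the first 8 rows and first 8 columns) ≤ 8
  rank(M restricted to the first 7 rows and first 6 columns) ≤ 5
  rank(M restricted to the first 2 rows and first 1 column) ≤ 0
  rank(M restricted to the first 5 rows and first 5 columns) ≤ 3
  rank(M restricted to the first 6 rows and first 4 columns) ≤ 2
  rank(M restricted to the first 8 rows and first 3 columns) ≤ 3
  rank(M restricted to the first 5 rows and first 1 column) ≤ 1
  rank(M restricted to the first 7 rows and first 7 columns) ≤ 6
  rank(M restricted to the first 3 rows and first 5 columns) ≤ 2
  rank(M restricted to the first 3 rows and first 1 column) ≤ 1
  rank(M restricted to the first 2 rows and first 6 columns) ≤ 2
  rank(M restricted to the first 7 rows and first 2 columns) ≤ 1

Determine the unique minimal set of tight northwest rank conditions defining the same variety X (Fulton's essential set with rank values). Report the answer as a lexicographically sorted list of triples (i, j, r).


Computing R[i][j] = min implied NW-rank bound (n=8, 24 conditions):

  R[1]: 0  0  0  0  0  1  1  1
  R[2]: 0  0  1  1  1  2  2  2
  R[3]: 0  0  1  1  2  3  3  3
  R[4]: 0  0  1  1  2  3  3  4
  R[5]: 1  1  2  2  3  4  4  5
  R[6]: 1  1  2  2  3  4  5  6
  R[7]: 1  1  2  3  4  5  6  7
  R[8]: 1  2  3  4  5  6  7  8

so w = (6, 3, 5, 8, 1, 7, 4, 2).

ℓ(w)=17; the 6 essential cells (i,j,r):

[(1, 5, 0), (4, 2, 0), (4, 4, 1), (4, 7, 3), (6, 4, 2), (7, 2, 1)]


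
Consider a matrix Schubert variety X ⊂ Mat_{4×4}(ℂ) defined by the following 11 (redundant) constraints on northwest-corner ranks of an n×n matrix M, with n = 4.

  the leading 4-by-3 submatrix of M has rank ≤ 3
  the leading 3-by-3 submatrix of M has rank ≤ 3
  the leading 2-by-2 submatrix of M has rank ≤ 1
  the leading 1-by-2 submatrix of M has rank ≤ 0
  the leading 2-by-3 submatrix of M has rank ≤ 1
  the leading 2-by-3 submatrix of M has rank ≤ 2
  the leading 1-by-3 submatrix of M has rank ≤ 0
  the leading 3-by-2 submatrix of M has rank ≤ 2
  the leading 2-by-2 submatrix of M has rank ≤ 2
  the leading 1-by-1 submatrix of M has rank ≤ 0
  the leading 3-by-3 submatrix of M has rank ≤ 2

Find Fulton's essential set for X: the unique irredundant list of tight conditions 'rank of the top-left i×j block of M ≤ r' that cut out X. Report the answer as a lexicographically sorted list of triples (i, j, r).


The tightest implied rank at each (i,j), from the 11 conditions:

  R[1]: 0  0  0  1
  R[2]: 1  1  1  2
  R[3]: 1  2  2  3
  R[4]: 1  2  3  4

second differences of R give the permutation w = (4, 1, 2, 3).

1 SE-corner of the 3-cell Rothe diagram gives Ess(w):

[(1, 3, 0)]


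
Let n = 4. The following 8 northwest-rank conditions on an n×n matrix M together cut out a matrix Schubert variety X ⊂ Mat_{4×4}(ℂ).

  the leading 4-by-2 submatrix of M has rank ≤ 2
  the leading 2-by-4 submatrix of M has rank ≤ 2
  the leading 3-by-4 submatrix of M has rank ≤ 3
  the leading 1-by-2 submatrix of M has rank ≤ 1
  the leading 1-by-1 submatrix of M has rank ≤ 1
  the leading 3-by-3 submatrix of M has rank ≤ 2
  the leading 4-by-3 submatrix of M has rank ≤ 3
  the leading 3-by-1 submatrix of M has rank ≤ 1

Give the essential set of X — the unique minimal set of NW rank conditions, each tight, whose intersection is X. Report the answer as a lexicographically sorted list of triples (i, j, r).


Reconstructing r_w from the 8 given conditions:

  R[1]: 1 1 1 1
  R[2]: 1 2 2 2
  R[3]: 1 2 2 3
  R[4]: 1 2 3 4

so w = (1, 2, 4, 3).

D(w) has 1 cell with 1 SE-corner; essential set:

[(3, 3, 2)]


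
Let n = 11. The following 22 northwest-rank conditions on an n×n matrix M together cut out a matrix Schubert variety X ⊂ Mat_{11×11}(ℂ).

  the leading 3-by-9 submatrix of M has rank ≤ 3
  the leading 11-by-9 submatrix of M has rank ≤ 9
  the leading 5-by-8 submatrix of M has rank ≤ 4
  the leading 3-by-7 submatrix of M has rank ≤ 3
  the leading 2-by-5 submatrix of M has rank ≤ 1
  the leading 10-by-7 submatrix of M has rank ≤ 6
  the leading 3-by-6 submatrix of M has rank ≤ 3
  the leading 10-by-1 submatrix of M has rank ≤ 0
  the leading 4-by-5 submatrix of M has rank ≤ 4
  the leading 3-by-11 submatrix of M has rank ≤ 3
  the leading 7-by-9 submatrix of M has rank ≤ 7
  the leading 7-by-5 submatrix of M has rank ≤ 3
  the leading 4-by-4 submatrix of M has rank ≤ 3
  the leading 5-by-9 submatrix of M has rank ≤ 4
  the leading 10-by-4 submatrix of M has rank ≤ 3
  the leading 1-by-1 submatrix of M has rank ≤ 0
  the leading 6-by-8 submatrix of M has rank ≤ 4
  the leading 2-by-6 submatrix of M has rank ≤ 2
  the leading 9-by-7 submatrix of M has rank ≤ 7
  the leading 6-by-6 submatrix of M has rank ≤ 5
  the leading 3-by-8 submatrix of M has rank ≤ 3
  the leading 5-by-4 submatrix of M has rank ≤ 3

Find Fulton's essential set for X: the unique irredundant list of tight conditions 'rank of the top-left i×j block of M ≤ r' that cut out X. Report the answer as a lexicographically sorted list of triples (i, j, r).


Propagating the 22 rank bounds to every northwest block:

  i=1: 0  1  1  1  1  1  1  1  1  1  1
  i=2: 0  1  1  1  1  2  2  2  2  2  2
  i=3: 0  1  2  2  2  3  3  3  3  3  3
  i=4: 0  1  2  3  3  4  4  4  4  4  4
  i=5: 0  1  2  3  3  4  4  4  4  5  5
  i=6: 0  1  2  3  3  4  4  4  5  6  6
  i=7: 0  1  2  3  3  4  5  5  6  7  7
  i=8: 0  1  2  3  4  5  6  6  7  8  8
  i=9: 0  1  2  3  4  5  6  7  8  9  9
  i=10: 0  1  2  3  4  5  6  7  8  9  10
  i=11: 1  2  3  4  5  6  7  8  9  10  11

so w = (2, 6, 3, 4, 10, 9, 7, 5, 8, 11, 1).

Fulton essential set (5 of the 21 Rothe cells):

[(2, 5, 1), (5, 9, 4), (6, 8, 4), (7, 5, 3), (10, 1, 0)]


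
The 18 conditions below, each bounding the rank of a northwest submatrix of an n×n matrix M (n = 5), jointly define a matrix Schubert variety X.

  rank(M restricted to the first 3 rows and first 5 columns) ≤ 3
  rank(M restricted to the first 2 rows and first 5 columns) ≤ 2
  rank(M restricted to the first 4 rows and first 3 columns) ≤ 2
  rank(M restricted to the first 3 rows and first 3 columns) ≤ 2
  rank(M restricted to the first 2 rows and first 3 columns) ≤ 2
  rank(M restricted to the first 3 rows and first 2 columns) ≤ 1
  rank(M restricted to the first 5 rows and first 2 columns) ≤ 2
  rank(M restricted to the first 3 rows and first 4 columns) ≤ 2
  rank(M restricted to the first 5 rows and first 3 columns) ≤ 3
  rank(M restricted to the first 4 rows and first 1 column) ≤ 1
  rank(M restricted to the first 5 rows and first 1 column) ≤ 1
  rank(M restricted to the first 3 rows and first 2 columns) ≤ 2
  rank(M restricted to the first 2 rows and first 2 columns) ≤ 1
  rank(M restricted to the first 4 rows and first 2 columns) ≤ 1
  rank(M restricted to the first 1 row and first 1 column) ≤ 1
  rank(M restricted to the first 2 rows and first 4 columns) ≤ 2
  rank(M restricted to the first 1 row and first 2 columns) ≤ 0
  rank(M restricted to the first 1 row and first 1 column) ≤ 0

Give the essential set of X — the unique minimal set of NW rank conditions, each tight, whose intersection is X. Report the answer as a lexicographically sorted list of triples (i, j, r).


Rank table r_w(5×5) implied by the 18 constraints:

  0, 0, 1, 1, 1
  1, 1, 2, 2, 2
  1, 1, 2, 2, 3
  1, 1, 2, 3, 4
  1, 2, 3, 4, 5

the unique w with this rank table is (3, 1, 5, 4, 2).

Fulton essential set (3 of the 5 Rothe cells):

[(1, 2, 0), (3, 4, 2), (4, 2, 1)]


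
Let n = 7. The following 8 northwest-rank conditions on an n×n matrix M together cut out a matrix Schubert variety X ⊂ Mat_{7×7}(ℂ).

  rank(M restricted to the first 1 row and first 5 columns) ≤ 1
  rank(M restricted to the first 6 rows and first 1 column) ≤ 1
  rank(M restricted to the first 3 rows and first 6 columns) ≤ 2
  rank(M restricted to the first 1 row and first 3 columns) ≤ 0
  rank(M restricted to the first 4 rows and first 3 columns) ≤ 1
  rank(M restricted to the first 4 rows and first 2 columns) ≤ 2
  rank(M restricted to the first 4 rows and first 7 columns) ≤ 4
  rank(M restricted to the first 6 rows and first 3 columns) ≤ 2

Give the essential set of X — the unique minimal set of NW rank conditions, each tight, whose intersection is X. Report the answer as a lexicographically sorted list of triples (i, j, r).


Recovering R(i,j) via the rank-extension bound from the 8 conditions:

  row 1: 0, 0, 0, 1, 1, 1, 1
  row 2: 1, 1, 1, 2, 2, 2, 2
  row 3: 1, 1, 1, 2, 2, 2, 3
  row 4: 1, 1, 1, 2, 3, 3, 4
  row 5: 1, 2, 2, 3, 4, 4, 5
  row 6: 1, 2, 2, 3, 4, 5, 6
  row 7: 1, 2, 3, 4, 5, 6, 7

so w = (4, 1, 7, 5, 2, 6, 3).

Fulton essential set (4 of the 10 Rothe cells):

[(1, 3, 0), (3, 6, 2), (4, 3, 1), (6, 3, 2)]


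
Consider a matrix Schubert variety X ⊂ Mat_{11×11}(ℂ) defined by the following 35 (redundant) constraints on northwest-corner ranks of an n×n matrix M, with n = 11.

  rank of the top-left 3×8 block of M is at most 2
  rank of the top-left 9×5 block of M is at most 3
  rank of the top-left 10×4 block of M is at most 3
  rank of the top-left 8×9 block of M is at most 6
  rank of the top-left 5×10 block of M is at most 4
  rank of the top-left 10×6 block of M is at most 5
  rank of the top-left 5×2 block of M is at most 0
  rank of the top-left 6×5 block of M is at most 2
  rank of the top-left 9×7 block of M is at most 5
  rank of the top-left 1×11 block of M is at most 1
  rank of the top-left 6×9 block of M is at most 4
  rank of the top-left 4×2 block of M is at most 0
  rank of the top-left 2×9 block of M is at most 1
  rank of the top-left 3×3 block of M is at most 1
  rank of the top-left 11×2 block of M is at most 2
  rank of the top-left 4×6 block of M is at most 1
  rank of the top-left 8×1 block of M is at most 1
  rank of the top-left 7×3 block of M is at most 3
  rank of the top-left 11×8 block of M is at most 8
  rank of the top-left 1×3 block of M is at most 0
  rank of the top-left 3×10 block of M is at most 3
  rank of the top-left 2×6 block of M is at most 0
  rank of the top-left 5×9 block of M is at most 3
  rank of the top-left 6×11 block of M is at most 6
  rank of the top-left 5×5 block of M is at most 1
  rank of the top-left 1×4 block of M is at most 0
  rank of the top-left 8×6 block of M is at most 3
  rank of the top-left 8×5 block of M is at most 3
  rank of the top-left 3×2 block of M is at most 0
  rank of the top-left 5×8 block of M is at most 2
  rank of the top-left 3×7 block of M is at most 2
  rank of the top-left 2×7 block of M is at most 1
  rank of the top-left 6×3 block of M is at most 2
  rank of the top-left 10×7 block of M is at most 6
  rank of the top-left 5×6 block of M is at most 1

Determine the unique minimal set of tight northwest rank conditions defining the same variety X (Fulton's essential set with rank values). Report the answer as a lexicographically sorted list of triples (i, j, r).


Propagating the 35 rank bounds to every northwest block:

  i=1: 0  0  0  0  0  0  1  1  1  1  1
  i=2: 0  0  0  0  0  0  1  1  1  2  2
  i=3: 0  0  1  1  1  1  2  2  2  3  3
  i=4: 0  0  1  1  1  1  2  2  3  4  4
  i=5: 0  0  1  1  1  1  2  2  3  4  5
  i=6: 1  1  2  2  2  2  3  3  4  5  6
  i=7: 1  2  3  3  3  3  4  4  5  6  7
  i=8: 1  2  3  3  3  3  4  5  6  7  8
  i=9: 1  2  3  3  3  4  5  6  7  8  9
  i=10: 1  2  3  3  4  5  6  7  8  9  10
  i=11: 1  2  3  4  5  6  7  8  9  10  11

second differences of R give the permutation w = (7, 10, 3, 9, 11, 1, 2, 8, 6, 5, 4).

Rothe diagram D(w) (34 cells), 8 SE-corners (essential conditions):

[(2, 6, 0), (2, 9, 1), (5, 2, 0), (5, 6, 1), (5, 8, 2), (8, 6, 3), (9, 5, 3), (10, 4, 3)]


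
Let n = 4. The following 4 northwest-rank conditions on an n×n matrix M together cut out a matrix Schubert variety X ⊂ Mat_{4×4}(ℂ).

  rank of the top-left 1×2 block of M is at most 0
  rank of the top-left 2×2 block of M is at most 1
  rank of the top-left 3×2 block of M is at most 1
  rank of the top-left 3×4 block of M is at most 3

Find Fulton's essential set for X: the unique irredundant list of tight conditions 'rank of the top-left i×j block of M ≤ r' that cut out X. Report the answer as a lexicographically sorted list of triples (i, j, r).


Rank table r_w(4×4) implied by the 4 constraints:

  i=1: 0  0  1  1
  i=2: 1  1  2  2
  i=3: 1  1  2  3
  i=4: 1  2  3  4

reading off 1-entries of Δ²R: w = (3, 1, 4, 2).

Fulton essential set (2 of the 3 Rothe cells):

[(1, 2, 0), (3, 2, 1)]


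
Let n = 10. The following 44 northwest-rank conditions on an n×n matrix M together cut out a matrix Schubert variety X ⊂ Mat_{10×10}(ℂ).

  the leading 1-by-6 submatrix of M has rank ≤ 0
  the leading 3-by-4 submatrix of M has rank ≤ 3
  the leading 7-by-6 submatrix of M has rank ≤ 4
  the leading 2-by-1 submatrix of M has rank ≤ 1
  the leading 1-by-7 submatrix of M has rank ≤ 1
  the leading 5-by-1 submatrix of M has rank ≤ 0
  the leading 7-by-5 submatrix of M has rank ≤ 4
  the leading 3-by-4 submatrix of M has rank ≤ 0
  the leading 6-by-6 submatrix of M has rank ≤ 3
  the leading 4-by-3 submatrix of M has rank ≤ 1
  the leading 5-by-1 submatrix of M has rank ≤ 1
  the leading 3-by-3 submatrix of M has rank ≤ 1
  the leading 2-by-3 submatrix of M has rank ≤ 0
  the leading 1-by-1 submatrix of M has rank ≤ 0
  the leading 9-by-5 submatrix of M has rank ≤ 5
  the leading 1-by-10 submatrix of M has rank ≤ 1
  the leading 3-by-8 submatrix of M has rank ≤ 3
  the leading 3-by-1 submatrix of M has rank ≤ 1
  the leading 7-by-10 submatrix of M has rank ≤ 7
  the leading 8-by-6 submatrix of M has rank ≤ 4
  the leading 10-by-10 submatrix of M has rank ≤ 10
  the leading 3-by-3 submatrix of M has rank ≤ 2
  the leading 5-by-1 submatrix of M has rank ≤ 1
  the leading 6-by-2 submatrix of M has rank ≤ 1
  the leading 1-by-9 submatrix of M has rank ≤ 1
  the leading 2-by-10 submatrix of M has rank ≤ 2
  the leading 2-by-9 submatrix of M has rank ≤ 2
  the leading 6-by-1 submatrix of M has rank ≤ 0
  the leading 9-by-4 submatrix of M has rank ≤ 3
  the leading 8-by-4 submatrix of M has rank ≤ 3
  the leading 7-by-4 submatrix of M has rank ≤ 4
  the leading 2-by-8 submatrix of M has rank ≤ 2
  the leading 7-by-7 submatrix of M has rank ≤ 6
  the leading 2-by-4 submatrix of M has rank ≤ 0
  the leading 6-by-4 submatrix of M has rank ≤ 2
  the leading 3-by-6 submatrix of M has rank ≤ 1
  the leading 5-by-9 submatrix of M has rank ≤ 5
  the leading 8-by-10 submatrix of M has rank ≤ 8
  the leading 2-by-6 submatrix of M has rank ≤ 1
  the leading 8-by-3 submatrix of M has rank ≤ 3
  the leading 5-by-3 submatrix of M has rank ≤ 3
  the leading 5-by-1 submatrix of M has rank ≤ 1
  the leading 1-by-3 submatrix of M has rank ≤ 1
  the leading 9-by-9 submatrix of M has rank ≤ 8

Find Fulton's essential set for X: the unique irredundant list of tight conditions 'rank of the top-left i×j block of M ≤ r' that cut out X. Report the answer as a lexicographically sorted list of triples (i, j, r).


Reconstructing r_w from the 44 given conditions:

  R[1]: 0, 0, 0, 0, 0, 0, 1, 1, 1, 1
  R[2]: 0, 0, 0, 0, 1, 1, 2, 2, 2, 2
  R[3]: 0, 0, 0, 0, 1, 1, 2, 3, 3, 3
  R[4]: 0, 1, 1, 1, 2, 2, 3, 4, 4, 4
  R[5]: 0, 1, 2, 2, 3, 3, 4, 5, 5, 5
  R[6]: 0, 1, 2, 2, 3, 3, 4, 5, 6, 6
  R[7]: 1, 2, 3, 3, 4, 4, 5, 6, 7, 7
  R[8]: 1, 2, 3, 3, 4, 4, 5, 6, 7, 8
  R[9]: 1, 2, 3, 3, 4, 5, 6, 7, 8, 9
  R[10]: 1, 2, 3, 4, 5, 6, 7, 8, 9, 10

so w = (7, 5, 8, 2, 3, 9, 1, 10, 6, 4).

8 SE-corners of the 23-cell Rothe diagram give Ess(w):

[(1, 6, 0), (3, 4, 0), (3, 6, 1), (6, 1, 0), (6, 4, 2), (6, 6, 3), (8, 6, 4), (9, 4, 3)]


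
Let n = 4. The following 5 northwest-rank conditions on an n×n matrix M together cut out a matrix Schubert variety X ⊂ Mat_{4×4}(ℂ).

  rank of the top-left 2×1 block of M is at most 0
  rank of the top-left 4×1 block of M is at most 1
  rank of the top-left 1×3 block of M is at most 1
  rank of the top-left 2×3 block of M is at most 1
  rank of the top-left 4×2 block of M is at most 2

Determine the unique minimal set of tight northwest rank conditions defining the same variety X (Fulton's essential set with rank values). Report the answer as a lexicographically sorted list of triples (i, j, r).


Rank table r_w(4×4) implied by the 5 constraints:

  0, 1, 1, 1
  0, 1, 1, 2
  1, 2, 2, 3
  1, 2, 3, 4

giving w = (2, 4, 1, 3) via Δ²R.

D(w) has 3 cells with 2 SE-corners; essential set:

[(2, 1, 0), (2, 3, 1)]


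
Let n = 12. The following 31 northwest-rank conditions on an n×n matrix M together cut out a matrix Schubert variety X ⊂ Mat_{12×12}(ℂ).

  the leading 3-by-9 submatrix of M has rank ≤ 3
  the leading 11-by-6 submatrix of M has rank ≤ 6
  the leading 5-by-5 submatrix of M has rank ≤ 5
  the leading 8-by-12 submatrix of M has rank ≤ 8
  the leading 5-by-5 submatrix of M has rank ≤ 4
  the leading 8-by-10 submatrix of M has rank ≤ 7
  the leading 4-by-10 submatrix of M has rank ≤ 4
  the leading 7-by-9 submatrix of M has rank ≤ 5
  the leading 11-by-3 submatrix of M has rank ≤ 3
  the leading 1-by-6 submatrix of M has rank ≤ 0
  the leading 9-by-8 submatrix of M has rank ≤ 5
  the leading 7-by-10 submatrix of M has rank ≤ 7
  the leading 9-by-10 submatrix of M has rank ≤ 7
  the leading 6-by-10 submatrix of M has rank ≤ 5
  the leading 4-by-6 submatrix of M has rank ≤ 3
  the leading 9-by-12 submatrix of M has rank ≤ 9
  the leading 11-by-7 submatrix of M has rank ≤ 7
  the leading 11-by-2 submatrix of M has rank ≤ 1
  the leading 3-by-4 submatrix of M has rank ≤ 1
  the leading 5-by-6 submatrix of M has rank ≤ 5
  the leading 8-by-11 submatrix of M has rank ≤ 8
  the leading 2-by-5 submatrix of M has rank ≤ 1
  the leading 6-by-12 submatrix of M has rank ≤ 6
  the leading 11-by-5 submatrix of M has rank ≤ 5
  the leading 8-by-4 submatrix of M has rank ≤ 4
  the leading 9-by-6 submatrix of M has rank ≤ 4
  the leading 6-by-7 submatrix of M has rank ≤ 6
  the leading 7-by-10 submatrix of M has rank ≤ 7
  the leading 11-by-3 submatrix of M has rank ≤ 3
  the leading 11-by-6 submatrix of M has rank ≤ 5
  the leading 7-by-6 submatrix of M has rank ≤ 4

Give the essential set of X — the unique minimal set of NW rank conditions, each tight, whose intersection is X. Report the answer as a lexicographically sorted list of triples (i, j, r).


Propagating the 31 rank bounds to every northwest block:

  i=1: 0 | 0 | 0 | 0 | 0 | 0 | 1 | 1 | 1 | 1 | 1 | 1
  i=2: 1 | 1 | 1 | 1 | 1 | 1 | 2 | 2 | 2 | 2 | 2 | 2
  i=3: 1 | 1 | 1 | 1 | 2 | 2 | 3 | 3 | 3 | 3 | 3 | 3
  i=4: 1 | 1 | 2 | 2 | 3 | 3 | 4 | 4 | 4 | 4 | 4 | 4
  i=5: 1 | 1 | 2 | 3 | 4 | 4 | 5 | 5 | 5 | 5 | 5 | 5
  i=6: 1 | 1 | 2 | 3 | 4 | 4 | 5 | 5 | 5 | 5 | 6 | 6
  i=7: 1 | 1 | 2 | 3 | 4 | 4 | 5 | 5 | 5 | 6 | 7 | 7
  i=8: 1 | 1 | 2 | 3 | 4 | 4 | 5 | 5 | 6 | 7 | 8 | 8
  i=9: 1 | 1 | 2 | 3 | 4 | 4 | 5 | 5 | 6 | 7 | 8 | 9
  i=10: 1 | 1 | 2 | 3 | 4 | 5 | 6 | 6 | 7 | 8 | 9 | 10
  i=11: 1 | 1 | 2 | 3 | 4 | 5 | 6 | 7 | 8 | 9 | 10 | 11
  i=12: 1 | 2 | 3 | 4 | 5 | 6 | 7 | 8 | 9 | 10 | 11 | 12

hence w(1..12) = (7, 1, 5, 3, 4, 11, 10, 9, 12, 6, 8, 2).

D(w) has 28 cells with 7 SE-corners; essential set:

[(1, 6, 0), (3, 4, 1), (6, 10, 5), (7, 9, 5), (9, 6, 4), (9, 8, 5), (11, 2, 1)]


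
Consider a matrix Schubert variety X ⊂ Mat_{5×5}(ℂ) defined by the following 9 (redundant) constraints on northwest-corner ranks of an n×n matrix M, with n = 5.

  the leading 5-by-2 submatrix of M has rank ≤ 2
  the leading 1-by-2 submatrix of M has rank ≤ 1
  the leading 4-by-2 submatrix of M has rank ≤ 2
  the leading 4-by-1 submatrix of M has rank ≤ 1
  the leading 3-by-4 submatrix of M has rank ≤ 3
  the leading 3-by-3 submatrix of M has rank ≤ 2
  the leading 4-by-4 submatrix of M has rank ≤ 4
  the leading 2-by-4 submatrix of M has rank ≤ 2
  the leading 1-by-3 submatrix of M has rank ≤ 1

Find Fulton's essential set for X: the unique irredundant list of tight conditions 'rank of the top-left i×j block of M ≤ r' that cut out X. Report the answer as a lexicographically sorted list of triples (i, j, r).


Computing R[i][j] = min implied NW-rank bound (n=5, 9 conditions):

  i=1: 1  1  1  1  1
  i=2: 1  2  2  2  2
  i=3: 1  2  2  3  3
  i=4: 1  2  3  4  4
  i=5: 1  2  3  4  5

so w = (1, 2, 4, 3, 5).

Fulton essential set (the sole Rothe cell):

[(3, 3, 2)]


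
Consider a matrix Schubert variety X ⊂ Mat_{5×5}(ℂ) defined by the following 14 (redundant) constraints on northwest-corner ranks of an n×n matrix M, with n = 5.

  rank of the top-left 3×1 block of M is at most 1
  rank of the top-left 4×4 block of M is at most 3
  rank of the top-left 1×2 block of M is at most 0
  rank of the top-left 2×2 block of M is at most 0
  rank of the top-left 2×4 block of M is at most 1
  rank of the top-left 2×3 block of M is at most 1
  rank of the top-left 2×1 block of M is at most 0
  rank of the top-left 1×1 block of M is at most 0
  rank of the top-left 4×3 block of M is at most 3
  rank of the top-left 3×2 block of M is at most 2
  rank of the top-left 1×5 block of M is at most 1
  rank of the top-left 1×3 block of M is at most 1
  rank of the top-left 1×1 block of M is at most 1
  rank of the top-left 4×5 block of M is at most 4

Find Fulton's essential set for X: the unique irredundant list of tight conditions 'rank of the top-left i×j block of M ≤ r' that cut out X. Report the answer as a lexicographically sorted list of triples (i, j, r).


Rank table r_w(5×5) implied by the 14 constraints:

  R[1]: 0, 0, 1, 1, 1
  R[2]: 0, 0, 1, 1, 2
  R[3]: 1, 1, 2, 2, 3
  R[4]: 1, 2, 3, 3, 4
  R[5]: 1, 2, 3, 4, 5

the unique w with this rank table is (3, 5, 1, 2, 4).

D(w) has 5 cells with 2 SE-corners; essential set:

[(2, 2, 0), (2, 4, 1)]


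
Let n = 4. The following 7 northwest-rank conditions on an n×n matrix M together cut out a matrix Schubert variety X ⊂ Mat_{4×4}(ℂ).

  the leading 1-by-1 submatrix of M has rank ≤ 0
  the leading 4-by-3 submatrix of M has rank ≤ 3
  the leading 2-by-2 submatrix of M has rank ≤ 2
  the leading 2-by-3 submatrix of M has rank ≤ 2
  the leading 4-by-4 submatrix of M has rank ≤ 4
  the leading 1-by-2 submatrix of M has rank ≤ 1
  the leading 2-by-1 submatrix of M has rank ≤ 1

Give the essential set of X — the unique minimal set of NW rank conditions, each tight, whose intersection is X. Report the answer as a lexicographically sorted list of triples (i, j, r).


Recovering R(i,j) via the rank-extension bound from the 7 conditions:

  0, 1, 1, 1
  1, 2, 2, 2
  1, 2, 3, 3
  1, 2, 3, 4

hence w(1..4) = (2, 1, 3, 4).

1 SE-corner of the 1-cell Rothe diagram gives Ess(w):

[(1, 1, 0)]


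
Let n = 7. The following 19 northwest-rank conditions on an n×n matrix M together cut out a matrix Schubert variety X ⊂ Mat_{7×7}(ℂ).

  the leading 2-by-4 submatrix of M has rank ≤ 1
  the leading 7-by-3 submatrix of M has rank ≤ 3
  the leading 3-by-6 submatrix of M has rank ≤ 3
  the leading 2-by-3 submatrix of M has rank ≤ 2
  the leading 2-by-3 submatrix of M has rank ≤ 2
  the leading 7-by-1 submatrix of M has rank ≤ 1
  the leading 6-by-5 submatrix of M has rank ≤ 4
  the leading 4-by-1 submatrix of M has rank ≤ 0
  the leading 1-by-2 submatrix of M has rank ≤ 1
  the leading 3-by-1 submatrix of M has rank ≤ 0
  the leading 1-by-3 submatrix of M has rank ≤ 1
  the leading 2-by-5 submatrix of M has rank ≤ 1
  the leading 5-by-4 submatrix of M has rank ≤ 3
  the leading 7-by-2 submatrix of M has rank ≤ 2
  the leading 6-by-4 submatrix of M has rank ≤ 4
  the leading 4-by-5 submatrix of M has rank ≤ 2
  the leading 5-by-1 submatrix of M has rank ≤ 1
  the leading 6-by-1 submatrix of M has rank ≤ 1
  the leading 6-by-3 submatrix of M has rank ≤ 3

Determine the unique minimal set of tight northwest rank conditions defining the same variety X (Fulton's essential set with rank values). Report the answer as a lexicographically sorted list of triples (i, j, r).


The tightest implied rank at each (i,j), from the 19 conditions:

  R[1]: 0 1 1 1 1 1 1
  R[2]: 0 1 1 1 1 2 2
  R[3]: 0 1 2 2 2 3 3
  R[4]: 0 1 2 2 2 3 4
  R[5]: 1 2 3 3 3 4 5
  R[6]: 1 2 3 4 4 5 6
  R[7]: 1 2 3 4 5 6 7

reading off 1-entries of Δ²R: w = (2, 6, 3, 7, 1, 4, 5).

|D(w)|=9, |Ess(w)|=3:

[(2, 5, 1), (4, 1, 0), (4, 5, 2)]


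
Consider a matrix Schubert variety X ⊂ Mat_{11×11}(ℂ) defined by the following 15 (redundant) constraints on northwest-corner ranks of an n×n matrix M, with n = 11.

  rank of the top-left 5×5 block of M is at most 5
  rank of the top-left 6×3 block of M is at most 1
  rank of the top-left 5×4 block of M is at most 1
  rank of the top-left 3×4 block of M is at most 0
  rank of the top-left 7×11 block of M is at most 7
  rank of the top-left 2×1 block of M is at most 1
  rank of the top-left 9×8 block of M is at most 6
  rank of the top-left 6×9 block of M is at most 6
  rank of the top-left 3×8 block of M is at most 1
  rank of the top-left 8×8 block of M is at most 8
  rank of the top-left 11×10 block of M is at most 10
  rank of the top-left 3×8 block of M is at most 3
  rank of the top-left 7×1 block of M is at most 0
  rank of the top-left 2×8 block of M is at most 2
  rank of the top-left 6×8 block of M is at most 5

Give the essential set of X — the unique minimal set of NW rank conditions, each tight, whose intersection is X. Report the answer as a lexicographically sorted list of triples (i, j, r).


Computing R[i][j] = min implied NW-rank bound (n=11, 15 conditions):

  R[1]: 0 | 0 | 0 | 0 | 1 | 1 | 1 | 1 | 1 | 1 | 1
  R[2]: 0 | 0 | 0 | 0 | 1 | 1 | 1 | 1 | 2 | 2 | 2
  R[3]: 0 | 0 | 0 | 0 | 1 | 1 | 1 | 1 | 2 | 3 | 3
  R[4]: 0 | 1 | 1 | 1 | 2 | 2 | 2 | 2 | 3 | 4 | 4
  R[5]: 0 | 1 | 1 | 1 | 2 | 3 | 3 | 3 | 4 | 5 | 5
  R[6]: 0 | 1 | 1 | 2 | 3 | 4 | 4 | 4 | 5 | 6 | 6
  R[7]: 0 | 1 | 2 | 3 | 4 | 5 | 5 | 5 | 6 | 7 | 7
  R[8]: 1 | 2 | 3 | 4 | 5 | 6 | 6 | 6 | 7 | 8 | 8
  R[9]: 1 | 2 | 3 | 4 | 5 | 6 | 6 | 6 | 7 | 8 | 9
  R[10]: 1 | 2 | 3 | 4 | 5 | 6 | 7 | 7 | 8 | 9 | 10
  R[11]: 1 | 2 | 3 | 4 | 5 | 6 | 7 | 8 | 9 | 10 | 11

reading off 1-entries of Δ²R: w = (5, 9, 10, 2, 6, 4, 3, 1, 11, 7, 8).

ℓ(w)=27; the 6 essential cells (i,j,r):

[(3, 4, 0), (3, 8, 1), (5, 4, 1), (6, 3, 1), (7, 1, 0), (9, 8, 6)]


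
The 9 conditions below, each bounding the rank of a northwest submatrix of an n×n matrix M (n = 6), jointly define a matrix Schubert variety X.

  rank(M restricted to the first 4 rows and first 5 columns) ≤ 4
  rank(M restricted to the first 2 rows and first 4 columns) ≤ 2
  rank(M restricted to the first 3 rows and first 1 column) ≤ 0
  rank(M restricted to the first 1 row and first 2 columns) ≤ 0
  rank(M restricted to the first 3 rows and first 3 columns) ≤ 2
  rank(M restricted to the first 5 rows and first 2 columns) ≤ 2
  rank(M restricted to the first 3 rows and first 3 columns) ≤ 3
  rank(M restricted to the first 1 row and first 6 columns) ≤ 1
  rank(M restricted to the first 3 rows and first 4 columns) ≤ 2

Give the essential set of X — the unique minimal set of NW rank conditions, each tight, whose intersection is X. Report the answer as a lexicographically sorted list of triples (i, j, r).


Propagating the 9 rank bounds to every northwest block:

  i=1: 0 0 1 1 1 1
  i=2: 0 1 2 2 2 2
  i=3: 0 1 2 2 3 3
  i=4: 1 2 3 3 4 4
  i=5: 1 2 3 4 5 5
  i=6: 1 2 3 4 5 6

giving w = (3, 2, 5, 1, 4, 6) via Δ²R.

D(w) has 5 cells with 3 SE-corners; essential set:

[(1, 2, 0), (3, 1, 0), (3, 4, 2)]


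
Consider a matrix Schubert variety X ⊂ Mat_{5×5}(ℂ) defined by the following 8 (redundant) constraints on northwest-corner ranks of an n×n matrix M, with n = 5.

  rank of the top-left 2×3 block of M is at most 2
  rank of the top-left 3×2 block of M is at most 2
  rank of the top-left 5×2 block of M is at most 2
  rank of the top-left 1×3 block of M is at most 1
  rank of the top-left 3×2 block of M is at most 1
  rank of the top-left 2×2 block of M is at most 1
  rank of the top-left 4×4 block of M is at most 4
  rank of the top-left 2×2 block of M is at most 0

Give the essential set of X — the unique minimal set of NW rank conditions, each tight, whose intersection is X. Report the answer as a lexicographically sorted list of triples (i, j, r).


Computing R[i][j] = min implied NW-rank bound (n=5, 8 conditions):

  i=1: 0  0  1  1  1
  i=2: 0  0  1  2  2
  i=3: 1  1  2  3  3
  i=4: 1  2  3  4  4
  i=5: 1  2  3  4  5

hence w(1..5) = (3, 4, 1, 2, 5).

|D(w)|=4, |Ess(w)|=1:

[(2, 2, 0)]


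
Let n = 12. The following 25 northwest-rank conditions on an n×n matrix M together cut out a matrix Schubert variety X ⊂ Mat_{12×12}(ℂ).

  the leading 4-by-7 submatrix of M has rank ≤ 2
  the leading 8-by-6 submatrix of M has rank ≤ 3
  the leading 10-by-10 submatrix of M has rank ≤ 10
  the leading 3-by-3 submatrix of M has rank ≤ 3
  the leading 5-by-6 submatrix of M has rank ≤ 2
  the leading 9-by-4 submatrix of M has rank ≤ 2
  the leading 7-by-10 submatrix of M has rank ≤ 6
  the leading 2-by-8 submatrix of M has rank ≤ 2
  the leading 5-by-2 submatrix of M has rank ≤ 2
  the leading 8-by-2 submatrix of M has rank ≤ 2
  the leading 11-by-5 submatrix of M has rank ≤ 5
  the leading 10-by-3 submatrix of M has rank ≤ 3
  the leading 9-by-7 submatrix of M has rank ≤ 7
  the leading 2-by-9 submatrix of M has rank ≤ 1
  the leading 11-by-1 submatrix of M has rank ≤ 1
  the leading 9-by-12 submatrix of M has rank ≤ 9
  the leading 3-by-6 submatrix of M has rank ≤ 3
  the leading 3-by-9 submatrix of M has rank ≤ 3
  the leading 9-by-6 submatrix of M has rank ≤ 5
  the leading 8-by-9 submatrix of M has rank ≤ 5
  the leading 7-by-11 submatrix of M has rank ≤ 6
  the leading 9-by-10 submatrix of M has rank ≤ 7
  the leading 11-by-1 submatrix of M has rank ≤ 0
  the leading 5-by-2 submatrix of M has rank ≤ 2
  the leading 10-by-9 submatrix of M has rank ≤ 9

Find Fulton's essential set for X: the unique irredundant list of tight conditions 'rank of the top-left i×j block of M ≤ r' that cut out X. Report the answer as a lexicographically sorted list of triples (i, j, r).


Reconstructing r_w from the 25 given conditions:

  i=1: 0 1 1 1 1 1 1 1 1 1 1 1
  i=2: 0 1 1 1 1 1 1 1 1 2 2 2
  i=3: 0 1 2 2 2 2 2 2 2 3 3 3
  i=4: 0 1 2 2 2 2 2 3 3 4 4 4
  i=5: 0 1 2 2 2 2 3 4 4 5 5 5
  i=6: 0 1 2 2 3 3 4 5 5 6 6 6
  i=7: 0 1 2 2 3 3 4 5 5 6 6 7
  i=8: 0 1 2 2 3 3 4 5 5 6 7 8
  i=9: 0 1 2 2 3 4 5 6 6 7 8 9
  i=10: 0 1 2 3 4 5 6 7 7 8 9 10
  i=11: 0 1 2 3 4 5 6 7 8 9 10 11
  i=12: 1 2 3 4 5 6 7 8 9 10 11 12

hence w(1..12) = (2, 10, 3, 8, 7, 5, 12, 11, 6, 4, 9, 1).

|D(w)|=34, |Ess(w)|=8:

[(2, 9, 1), (4, 7, 2), (5, 6, 2), (7, 11, 6), (8, 6, 3), (8, 9, 5), (9, 4, 2), (11, 1, 0)]


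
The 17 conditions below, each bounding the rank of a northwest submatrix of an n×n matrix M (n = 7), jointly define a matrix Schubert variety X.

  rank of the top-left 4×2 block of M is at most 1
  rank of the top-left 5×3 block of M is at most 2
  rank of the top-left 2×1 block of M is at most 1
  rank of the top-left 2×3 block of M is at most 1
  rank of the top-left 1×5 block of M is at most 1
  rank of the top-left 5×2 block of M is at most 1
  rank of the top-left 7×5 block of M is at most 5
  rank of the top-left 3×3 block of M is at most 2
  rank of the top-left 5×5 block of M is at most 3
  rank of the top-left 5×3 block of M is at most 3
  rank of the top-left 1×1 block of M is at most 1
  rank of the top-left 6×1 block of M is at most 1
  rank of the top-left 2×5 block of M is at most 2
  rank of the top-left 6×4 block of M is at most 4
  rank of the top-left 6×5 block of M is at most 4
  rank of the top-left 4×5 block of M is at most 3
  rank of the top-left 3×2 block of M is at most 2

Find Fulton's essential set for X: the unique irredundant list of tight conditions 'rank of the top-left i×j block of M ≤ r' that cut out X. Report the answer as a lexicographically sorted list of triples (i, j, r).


Rank table r_w(7×7) implied by the 17 constraints:

  1  1  1  1  1  1  1
  1  1  1  2  2  2  2
  1  1  2  3  3  3  3
  1  1  2  3  3  4  4
  1  1  2  3  3  4  5
  1  2  3  4  4  5  6
  1  2  3  4  5  6  7

the unique w with this rank table is (1, 4, 3, 6, 7, 2, 5).

ℓ(w)=7; the 3 essential cells (i,j,r):

[(2, 3, 1), (5, 2, 1), (5, 5, 3)]


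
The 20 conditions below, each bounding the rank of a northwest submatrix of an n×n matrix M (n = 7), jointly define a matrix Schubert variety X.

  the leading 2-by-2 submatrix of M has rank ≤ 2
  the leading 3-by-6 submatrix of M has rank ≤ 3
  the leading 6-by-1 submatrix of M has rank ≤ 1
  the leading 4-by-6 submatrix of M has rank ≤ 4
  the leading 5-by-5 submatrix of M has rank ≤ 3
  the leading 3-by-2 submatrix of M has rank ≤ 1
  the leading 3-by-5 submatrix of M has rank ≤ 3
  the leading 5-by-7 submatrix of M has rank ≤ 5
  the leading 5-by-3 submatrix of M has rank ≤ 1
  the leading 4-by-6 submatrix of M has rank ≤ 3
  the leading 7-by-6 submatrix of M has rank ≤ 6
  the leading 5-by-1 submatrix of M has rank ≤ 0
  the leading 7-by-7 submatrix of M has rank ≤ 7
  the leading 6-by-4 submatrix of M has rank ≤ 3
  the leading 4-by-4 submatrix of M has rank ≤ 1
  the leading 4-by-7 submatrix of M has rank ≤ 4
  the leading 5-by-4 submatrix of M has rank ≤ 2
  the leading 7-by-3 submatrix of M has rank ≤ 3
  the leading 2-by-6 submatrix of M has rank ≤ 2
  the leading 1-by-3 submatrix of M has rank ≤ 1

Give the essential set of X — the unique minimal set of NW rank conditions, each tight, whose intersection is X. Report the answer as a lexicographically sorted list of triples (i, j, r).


Rank table r_w(7×7) implied by the 20 constraints:

  i=1: 0, 1, 1, 1, 1, 1, 1
  i=2: 0, 1, 1, 1, 2, 2, 2
  i=3: 0, 1, 1, 1, 2, 3, 3
  i=4: 0, 1, 1, 1, 2, 3, 4
  i=5: 0, 1, 1, 2, 3, 4, 5
  i=6: 1, 2, 2, 3, 4, 5, 6
  i=7: 1, 2, 3, 4, 5, 6, 7

the unique w with this rank table is (2, 5, 6, 7, 4, 1, 3).

3 SE-corners of the 12-cell Rothe diagram give Ess(w):

[(4, 4, 1), (5, 1, 0), (5, 3, 1)]


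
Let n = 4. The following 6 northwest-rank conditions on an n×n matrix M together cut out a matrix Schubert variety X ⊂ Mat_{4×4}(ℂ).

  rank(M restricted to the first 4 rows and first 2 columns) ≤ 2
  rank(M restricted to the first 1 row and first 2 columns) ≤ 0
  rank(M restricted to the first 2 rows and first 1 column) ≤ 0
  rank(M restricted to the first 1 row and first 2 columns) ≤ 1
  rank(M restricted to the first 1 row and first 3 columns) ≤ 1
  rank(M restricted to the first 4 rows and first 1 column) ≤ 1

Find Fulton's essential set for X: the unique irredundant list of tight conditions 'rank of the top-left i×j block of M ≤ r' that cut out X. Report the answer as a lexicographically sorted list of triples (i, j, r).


Propagating the 6 rank bounds to every northwest block:

  row 1: 0 0 1 1
  row 2: 0 1 2 2
  row 3: 1 2 3 3
  row 4: 1 2 3 4

hence w(1..4) = (3, 2, 1, 4).

Fulton essential set (2 of the 3 Rothe cells):

[(1, 2, 0), (2, 1, 0)]


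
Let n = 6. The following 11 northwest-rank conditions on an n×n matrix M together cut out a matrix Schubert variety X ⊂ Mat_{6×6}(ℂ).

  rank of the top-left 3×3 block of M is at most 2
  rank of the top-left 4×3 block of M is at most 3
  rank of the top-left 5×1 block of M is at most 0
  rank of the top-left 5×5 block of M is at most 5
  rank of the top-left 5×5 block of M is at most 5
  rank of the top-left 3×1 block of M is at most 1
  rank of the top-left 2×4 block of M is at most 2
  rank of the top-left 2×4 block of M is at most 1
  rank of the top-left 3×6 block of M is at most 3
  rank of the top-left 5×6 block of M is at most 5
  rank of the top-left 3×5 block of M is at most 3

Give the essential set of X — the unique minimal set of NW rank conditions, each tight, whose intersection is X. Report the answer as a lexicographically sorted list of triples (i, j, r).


Computing R[i][j] = min implied NW-rank bound (n=6, 11 conditions):

  0 1 1 1 1 1
  0 1 1 1 2 2
  0 1 2 2 3 3
  0 1 2 3 4 4
  0 1 2 3 4 5
  1 2 3 4 5 6

hence w(1..6) = (2, 5, 3, 4, 6, 1).

ℓ(w)=7; the 2 essential cells (i,j,r):

[(2, 4, 1), (5, 1, 0)]
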